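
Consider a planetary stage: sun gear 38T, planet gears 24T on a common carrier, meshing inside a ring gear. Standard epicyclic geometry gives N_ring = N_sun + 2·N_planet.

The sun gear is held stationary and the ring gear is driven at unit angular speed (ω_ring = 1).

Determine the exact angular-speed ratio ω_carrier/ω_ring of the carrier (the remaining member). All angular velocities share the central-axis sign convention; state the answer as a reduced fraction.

N_ring = 38 + 2·24 = 86
38(ω_s−ω_c) = −86(ω_r−ω_c),  ω_s=0, ω_r=1
38(0−ω_c) = −86(1−ω_c)  ⇒  124ω_c = 86  ⇒  ω_c = 43/62
ω_c/ω_r = 43/62

43/62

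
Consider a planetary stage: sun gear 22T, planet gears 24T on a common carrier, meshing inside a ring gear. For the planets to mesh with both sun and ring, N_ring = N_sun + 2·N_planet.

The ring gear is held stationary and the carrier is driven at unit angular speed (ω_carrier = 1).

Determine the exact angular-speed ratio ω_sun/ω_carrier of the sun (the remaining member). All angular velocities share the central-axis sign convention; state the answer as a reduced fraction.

N_ring = 22 + 2·24 = 70
22(ω_s−ω_c) = −70(ω_r−ω_c),  ω_r=0, ω_c=1
ω_s = 1 − (70/22)(0−1) = 46/11
ω_s/ω_c = 46/11

46/11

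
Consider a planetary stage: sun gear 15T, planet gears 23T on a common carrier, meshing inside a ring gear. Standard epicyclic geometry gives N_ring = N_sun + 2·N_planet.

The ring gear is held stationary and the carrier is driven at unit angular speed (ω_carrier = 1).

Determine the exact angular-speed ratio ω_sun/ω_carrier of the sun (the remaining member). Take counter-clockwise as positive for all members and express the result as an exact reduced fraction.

N_ring = 15 + 2·23 = 61
15(ω_s−ω_c) = −61(ω_r−ω_c),  ω_r=0, ω_c=1
ω_s = 1 − (61/15)(0−1) = 76/15
ω_s/ω_c = 76/15

76/15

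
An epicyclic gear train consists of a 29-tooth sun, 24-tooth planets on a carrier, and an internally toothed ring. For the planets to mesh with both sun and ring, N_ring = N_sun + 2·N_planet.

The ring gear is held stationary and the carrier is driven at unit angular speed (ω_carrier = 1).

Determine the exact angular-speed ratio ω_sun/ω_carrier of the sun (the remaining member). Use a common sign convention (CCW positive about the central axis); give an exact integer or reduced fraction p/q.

106/29

N_ring = 29 + 2·24 = 77
29(ω_s−ω_c) = −77(ω_r−ω_c),  ω_r=0, ω_c=1
ω_s = 1 − (77/29)(0−1) = 106/29
ω_s/ω_c = 106/29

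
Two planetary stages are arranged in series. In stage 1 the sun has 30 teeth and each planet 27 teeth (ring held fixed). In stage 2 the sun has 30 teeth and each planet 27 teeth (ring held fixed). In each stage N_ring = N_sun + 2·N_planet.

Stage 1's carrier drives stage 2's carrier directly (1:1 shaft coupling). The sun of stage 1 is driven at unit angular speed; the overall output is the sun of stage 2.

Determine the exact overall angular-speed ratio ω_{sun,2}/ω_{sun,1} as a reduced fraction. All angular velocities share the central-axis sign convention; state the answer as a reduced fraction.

1

Stage 1: N_ring = 30 + 2·27 = 84
Stage 1: 30(ω_s−ω_c) = −84(ω_r−ω_c),  ω_r=0, ω_s=1
Stage 1: 30(1−ω_c) = −84(0−ω_c)  ⇒  114ω_c = 30  ⇒  ω_c = 5/19
  ⇒ ω_c¹/ω_s¹ = 5/19
Stage 2: N_ring = 30 + 2·27 = 84
Stage 2: 30(ω_s−ω_c) = −84(ω_r−ω_c),  ω_r=0, ω_c=1
Stage 2: ω_s = 1 − (84/30)(0−1) = 19/5
  ⇒ ω_s²/ω_c² = 19/5
Coupling ω_c² = ω_c¹ ⇒ overall = 5/19 × 19/5 = 1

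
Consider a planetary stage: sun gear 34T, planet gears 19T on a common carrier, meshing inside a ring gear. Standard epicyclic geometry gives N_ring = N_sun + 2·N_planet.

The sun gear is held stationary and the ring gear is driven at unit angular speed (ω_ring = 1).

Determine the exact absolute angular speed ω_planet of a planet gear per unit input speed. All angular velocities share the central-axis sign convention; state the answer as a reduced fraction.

36/19

N_ring = 34 + 2·19 = 72
34(ω_s−ω_c) = −72(ω_r−ω_c),  ω_s=0, ω_r=1
34(0−ω_c) = −72(1−ω_c)  ⇒  106ω_c = 72  ⇒  ω_c = 36/53
sun–planet: 34·(0−36/53) = −19·(ω_p−ω_c)  ⇒  ω_p−ω_c = −(34/19)·(-36/53) = 1224/1007
ω_p = 36/53 + 1224/1007 = 36/19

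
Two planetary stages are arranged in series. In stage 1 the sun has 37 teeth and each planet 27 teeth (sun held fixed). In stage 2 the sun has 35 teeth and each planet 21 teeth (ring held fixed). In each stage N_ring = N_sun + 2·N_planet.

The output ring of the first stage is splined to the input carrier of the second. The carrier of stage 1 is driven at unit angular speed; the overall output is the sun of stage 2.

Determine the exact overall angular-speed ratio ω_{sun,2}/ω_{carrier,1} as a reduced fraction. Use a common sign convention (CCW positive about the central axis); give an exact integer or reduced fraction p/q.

Stage 1: N_ring = 37 + 2·27 = 91
Stage 1: 37(ω_s−ω_c) = −91(ω_r−ω_c),  ω_s=0, ω_c=1
Stage 1: ω_r = 1 − (37/91)(0−1) = 128/91
  ⇒ ω_r¹/ω_c¹ = 128/91
Stage 2: N_ring = 35 + 2·21 = 77
Stage 2: 35(ω_s−ω_c) = −77(ω_r−ω_c),  ω_r=0, ω_c=1
Stage 2: ω_s = 1 − (77/35)(0−1) = 16/5
  ⇒ ω_s²/ω_c² = 16/5
Coupling ω_c² = ω_r¹ ⇒ overall = 128/91 × 16/5 = 2048/455

2048/455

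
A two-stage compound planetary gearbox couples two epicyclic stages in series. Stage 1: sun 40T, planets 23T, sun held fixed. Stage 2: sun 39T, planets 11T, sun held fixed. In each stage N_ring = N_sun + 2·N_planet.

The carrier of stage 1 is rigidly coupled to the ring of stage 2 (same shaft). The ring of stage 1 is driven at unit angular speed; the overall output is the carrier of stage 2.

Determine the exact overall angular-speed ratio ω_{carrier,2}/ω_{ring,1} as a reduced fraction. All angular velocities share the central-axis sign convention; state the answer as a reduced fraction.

Stage 1: N_ring = 40 + 2·23 = 86
Stage 1: 40(ω_s−ω_c) = −86(ω_r−ω_c),  ω_s=0, ω_r=1
Stage 1: 40(0−ω_c) = −86(1−ω_c)  ⇒  126ω_c = 86  ⇒  ω_c = 43/63
  ⇒ ω_c¹/ω_r¹ = 43/63
Stage 2: N_ring = 39 + 2·11 = 61
Stage 2: 39(ω_s−ω_c) = −61(ω_r−ω_c),  ω_s=0, ω_r=1
Stage 2: 39(0−ω_c) = −61(1−ω_c)  ⇒  100ω_c = 61  ⇒  ω_c = 61/100
  ⇒ ω_c²/ω_r² = 61/100
Coupling ω_r² = ω_c¹ ⇒ overall = 43/63 × 61/100 = 2623/6300

2623/6300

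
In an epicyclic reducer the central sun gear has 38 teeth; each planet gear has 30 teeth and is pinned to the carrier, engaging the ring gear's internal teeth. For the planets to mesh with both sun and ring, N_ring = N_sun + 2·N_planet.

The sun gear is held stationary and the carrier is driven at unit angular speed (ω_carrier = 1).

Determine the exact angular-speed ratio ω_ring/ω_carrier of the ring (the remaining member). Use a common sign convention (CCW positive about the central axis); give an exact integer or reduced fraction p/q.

N_ring = 38 + 2·30 = 98
38(ω_s−ω_c) = −98(ω_r−ω_c),  ω_s=0, ω_c=1
ω_r = 1 − (38/98)(0−1) = 68/49
ω_r/ω_c = 68/49

68/49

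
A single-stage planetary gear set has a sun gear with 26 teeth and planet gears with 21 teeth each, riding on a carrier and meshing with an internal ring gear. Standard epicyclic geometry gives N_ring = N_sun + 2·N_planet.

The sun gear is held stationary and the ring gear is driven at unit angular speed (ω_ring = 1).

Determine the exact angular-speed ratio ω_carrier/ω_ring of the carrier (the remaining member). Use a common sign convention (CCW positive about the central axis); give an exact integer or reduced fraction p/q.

34/47

N_ring = 26 + 2·21 = 68
26(ω_s−ω_c) = −68(ω_r−ω_c),  ω_s=0, ω_r=1
26(0−ω_c) = −68(1−ω_c)  ⇒  94ω_c = 68  ⇒  ω_c = 34/47
ω_c/ω_r = 34/47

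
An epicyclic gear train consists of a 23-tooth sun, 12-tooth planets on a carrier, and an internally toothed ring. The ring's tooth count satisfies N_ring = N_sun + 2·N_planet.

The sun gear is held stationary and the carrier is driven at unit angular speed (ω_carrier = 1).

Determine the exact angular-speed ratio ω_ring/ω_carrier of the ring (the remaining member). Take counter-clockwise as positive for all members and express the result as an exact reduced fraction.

N_ring = 23 + 2·12 = 47
23(ω_s−ω_c) = −47(ω_r−ω_c),  ω_s=0, ω_c=1
ω_r = 1 − (23/47)(0−1) = 70/47
ω_r/ω_c = 70/47

70/47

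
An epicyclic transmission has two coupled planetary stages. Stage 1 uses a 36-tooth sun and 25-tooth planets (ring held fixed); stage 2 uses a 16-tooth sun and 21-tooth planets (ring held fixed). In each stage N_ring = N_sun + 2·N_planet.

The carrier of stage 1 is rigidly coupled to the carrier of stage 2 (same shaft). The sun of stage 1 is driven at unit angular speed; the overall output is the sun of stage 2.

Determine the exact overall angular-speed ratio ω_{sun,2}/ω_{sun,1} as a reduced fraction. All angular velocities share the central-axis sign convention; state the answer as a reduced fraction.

Stage 1: N_ring = 36 + 2·25 = 86
Stage 1: 36(ω_s−ω_c) = −86(ω_r−ω_c),  ω_r=0, ω_s=1
Stage 1: 36(1−ω_c) = −86(0−ω_c)  ⇒  122ω_c = 36  ⇒  ω_c = 18/61
  ⇒ ω_c¹/ω_s¹ = 18/61
Stage 2: N_ring = 16 + 2·21 = 58
Stage 2: 16(ω_s−ω_c) = −58(ω_r−ω_c),  ω_r=0, ω_c=1
Stage 2: ω_s = 1 − (58/16)(0−1) = 37/8
  ⇒ ω_s²/ω_c² = 37/8
Coupling ω_c² = ω_c¹ ⇒ overall = 18/61 × 37/8 = 333/244

333/244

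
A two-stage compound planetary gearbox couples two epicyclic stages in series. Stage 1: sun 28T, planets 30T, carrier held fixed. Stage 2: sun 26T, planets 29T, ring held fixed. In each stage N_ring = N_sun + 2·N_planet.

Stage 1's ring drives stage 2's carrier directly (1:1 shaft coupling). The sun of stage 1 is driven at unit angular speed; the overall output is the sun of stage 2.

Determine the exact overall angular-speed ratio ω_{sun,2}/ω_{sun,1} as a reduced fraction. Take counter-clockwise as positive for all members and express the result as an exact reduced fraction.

Stage 1: N_ring = 28 + 2·30 = 88
Stage 1: 28(ω_s−ω_c) = −88(ω_r−ω_c),  ω_c=0, ω_s=1
Stage 1: ω_r = 0 − (28/88)(1−0) = -7/22
  ⇒ ω_r¹/ω_s¹ = -7/22
Stage 2: N_ring = 26 + 2·29 = 84
Stage 2: 26(ω_s−ω_c) = −84(ω_r−ω_c),  ω_r=0, ω_c=1
Stage 2: ω_s = 1 − (84/26)(0−1) = 55/13
  ⇒ ω_s²/ω_c² = 55/13
Coupling ω_c² = ω_r¹ ⇒ overall = -7/22 × 55/13 = -35/26

-35/26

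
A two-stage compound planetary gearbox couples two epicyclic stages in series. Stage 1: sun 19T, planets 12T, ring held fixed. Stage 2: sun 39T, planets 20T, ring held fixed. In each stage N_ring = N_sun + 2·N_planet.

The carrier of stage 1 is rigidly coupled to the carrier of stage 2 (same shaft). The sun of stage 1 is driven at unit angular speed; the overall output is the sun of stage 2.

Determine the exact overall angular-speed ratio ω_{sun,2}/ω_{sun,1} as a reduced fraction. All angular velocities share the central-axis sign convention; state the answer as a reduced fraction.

Stage 1: N_ring = 19 + 2·12 = 43
Stage 1: 19(ω_s−ω_c) = −43(ω_r−ω_c),  ω_r=0, ω_s=1
Stage 1: 19(1−ω_c) = −43(0−ω_c)  ⇒  62ω_c = 19  ⇒  ω_c = 19/62
  ⇒ ω_c¹/ω_s¹ = 19/62
Stage 2: N_ring = 39 + 2·20 = 79
Stage 2: 39(ω_s−ω_c) = −79(ω_r−ω_c),  ω_r=0, ω_c=1
Stage 2: ω_s = 1 − (79/39)(0−1) = 118/39
  ⇒ ω_s²/ω_c² = 118/39
Coupling ω_c² = ω_c¹ ⇒ overall = 19/62 × 118/39 = 1121/1209

1121/1209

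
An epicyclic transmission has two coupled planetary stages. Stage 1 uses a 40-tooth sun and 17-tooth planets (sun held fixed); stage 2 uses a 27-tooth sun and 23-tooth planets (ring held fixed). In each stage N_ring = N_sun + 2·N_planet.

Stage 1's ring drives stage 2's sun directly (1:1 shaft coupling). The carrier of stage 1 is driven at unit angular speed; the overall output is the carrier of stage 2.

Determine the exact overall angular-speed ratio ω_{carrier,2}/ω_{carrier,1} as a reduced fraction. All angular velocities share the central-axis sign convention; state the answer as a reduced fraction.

Stage 1: N_ring = 40 + 2·17 = 74
Stage 1: 40(ω_s−ω_c) = −74(ω_r−ω_c),  ω_s=0, ω_c=1
Stage 1: ω_r = 1 − (40/74)(0−1) = 57/37
  ⇒ ω_r¹/ω_c¹ = 57/37
Stage 2: N_ring = 27 + 2·23 = 73
Stage 2: 27(ω_s−ω_c) = −73(ω_r−ω_c),  ω_r=0, ω_s=1
Stage 2: 27(1−ω_c) = −73(0−ω_c)  ⇒  100ω_c = 27  ⇒  ω_c = 27/100
  ⇒ ω_c²/ω_s² = 27/100
Coupling ω_s² = ω_r¹ ⇒ overall = 57/37 × 27/100 = 1539/3700

1539/3700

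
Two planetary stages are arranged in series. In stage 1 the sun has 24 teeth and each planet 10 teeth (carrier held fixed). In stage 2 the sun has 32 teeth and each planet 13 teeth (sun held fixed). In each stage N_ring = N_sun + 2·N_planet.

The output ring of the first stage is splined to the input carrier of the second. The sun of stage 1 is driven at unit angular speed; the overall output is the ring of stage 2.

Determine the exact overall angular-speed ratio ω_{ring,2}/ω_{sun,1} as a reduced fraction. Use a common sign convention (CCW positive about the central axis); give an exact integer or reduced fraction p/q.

-270/319

Stage 1: N_ring = 24 + 2·10 = 44
Stage 1: 24(ω_s−ω_c) = −44(ω_r−ω_c),  ω_c=0, ω_s=1
Stage 1: ω_r = 0 − (24/44)(1−0) = -6/11
  ⇒ ω_r¹/ω_s¹ = -6/11
Stage 2: N_ring = 32 + 2·13 = 58
Stage 2: 32(ω_s−ω_c) = −58(ω_r−ω_c),  ω_s=0, ω_c=1
Stage 2: ω_r = 1 − (32/58)(0−1) = 45/29
  ⇒ ω_r²/ω_c² = 45/29
Coupling ω_c² = ω_r¹ ⇒ overall = -6/11 × 45/29 = -270/319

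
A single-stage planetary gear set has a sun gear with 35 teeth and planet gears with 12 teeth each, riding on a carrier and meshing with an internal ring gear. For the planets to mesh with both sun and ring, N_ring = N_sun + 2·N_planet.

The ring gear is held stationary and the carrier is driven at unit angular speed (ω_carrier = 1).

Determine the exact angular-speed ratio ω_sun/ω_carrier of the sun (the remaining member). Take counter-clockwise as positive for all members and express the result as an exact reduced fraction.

N_ring = 35 + 2·12 = 59
35(ω_s−ω_c) = −59(ω_r−ω_c),  ω_r=0, ω_c=1
ω_s = 1 − (59/35)(0−1) = 94/35
ω_s/ω_c = 94/35

94/35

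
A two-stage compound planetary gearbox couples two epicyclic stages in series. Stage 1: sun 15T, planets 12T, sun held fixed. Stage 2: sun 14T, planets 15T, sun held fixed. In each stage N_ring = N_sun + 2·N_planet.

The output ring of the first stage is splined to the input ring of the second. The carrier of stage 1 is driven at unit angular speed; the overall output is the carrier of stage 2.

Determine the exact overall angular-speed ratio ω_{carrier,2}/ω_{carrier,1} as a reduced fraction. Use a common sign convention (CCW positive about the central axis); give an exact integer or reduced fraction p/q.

Stage 1: N_ring = 15 + 2·12 = 39
Stage 1: 15(ω_s−ω_c) = −39(ω_r−ω_c),  ω_s=0, ω_c=1
Stage 1: ω_r = 1 − (15/39)(0−1) = 18/13
  ⇒ ω_r¹/ω_c¹ = 18/13
Stage 2: N_ring = 14 + 2·15 = 44
Stage 2: 14(ω_s−ω_c) = −44(ω_r−ω_c),  ω_s=0, ω_r=1
Stage 2: 14(0−ω_c) = −44(1−ω_c)  ⇒  58ω_c = 44  ⇒  ω_c = 22/29
  ⇒ ω_c²/ω_r² = 22/29
Coupling ω_r² = ω_r¹ ⇒ overall = 18/13 × 22/29 = 396/377

396/377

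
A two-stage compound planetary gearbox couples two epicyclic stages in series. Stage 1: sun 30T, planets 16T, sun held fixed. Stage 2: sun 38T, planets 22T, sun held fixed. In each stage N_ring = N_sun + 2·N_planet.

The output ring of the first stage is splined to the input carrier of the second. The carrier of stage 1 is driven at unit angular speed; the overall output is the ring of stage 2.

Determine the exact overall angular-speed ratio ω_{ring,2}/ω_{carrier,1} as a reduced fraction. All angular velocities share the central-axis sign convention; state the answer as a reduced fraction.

Stage 1: N_ring = 30 + 2·16 = 62
Stage 1: 30(ω_s−ω_c) = −62(ω_r−ω_c),  ω_s=0, ω_c=1
Stage 1: ω_r = 1 − (30/62)(0−1) = 46/31
  ⇒ ω_r¹/ω_c¹ = 46/31
Stage 2: N_ring = 38 + 2·22 = 82
Stage 2: 38(ω_s−ω_c) = −82(ω_r−ω_c),  ω_s=0, ω_c=1
Stage 2: ω_r = 1 − (38/82)(0−1) = 60/41
  ⇒ ω_r²/ω_c² = 60/41
Coupling ω_c² = ω_r¹ ⇒ overall = 46/31 × 60/41 = 2760/1271

2760/1271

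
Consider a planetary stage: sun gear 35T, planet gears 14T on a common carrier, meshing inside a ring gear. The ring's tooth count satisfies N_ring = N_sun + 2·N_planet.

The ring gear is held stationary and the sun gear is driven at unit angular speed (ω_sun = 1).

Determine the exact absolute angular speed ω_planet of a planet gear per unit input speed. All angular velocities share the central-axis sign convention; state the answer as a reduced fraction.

N_ring = 35 + 2·14 = 63
35(ω_s−ω_c) = −63(ω_r−ω_c),  ω_r=0, ω_s=1
35(1−ω_c) = −63(0−ω_c)  ⇒  98ω_c = 35  ⇒  ω_c = 5/14
sun–planet: 35·(1−5/14) = −14·(ω_p−ω_c)  ⇒  ω_p−ω_c = −(35/14)·(9/14) = -45/28
ω_p = 5/14 − 45/28 = -5/4

-5/4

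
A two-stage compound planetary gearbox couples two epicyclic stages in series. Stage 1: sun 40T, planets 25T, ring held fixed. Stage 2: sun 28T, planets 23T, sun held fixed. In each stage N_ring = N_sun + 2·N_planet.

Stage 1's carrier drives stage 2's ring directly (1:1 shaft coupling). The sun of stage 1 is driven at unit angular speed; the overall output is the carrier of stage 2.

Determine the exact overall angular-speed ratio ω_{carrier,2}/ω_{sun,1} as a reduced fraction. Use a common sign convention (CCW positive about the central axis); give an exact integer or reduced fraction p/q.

Stage 1: N_ring = 40 + 2·25 = 90
Stage 1: 40(ω_s−ω_c) = −90(ω_r−ω_c),  ω_r=0, ω_s=1
Stage 1: 40(1−ω_c) = −90(0−ω_c)  ⇒  130ω_c = 40  ⇒  ω_c = 4/13
  ⇒ ω_c¹/ω_s¹ = 4/13
Stage 2: N_ring = 28 + 2·23 = 74
Stage 2: 28(ω_s−ω_c) = −74(ω_r−ω_c),  ω_s=0, ω_r=1
Stage 2: 28(0−ω_c) = −74(1−ω_c)  ⇒  102ω_c = 74  ⇒  ω_c = 37/51
  ⇒ ω_c²/ω_r² = 37/51
Coupling ω_r² = ω_c¹ ⇒ overall = 4/13 × 37/51 = 148/663

148/663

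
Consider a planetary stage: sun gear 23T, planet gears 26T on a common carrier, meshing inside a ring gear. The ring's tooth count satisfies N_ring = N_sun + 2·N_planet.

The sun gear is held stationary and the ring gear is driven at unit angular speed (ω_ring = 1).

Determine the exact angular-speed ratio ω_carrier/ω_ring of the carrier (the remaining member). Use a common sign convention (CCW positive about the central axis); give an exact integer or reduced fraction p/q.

N_ring = 23 + 2·26 = 75
23(ω_s−ω_c) = −75(ω_r−ω_c),  ω_s=0, ω_r=1
23(0−ω_c) = −75(1−ω_c)  ⇒  98ω_c = 75  ⇒  ω_c = 75/98
ω_c/ω_r = 75/98

75/98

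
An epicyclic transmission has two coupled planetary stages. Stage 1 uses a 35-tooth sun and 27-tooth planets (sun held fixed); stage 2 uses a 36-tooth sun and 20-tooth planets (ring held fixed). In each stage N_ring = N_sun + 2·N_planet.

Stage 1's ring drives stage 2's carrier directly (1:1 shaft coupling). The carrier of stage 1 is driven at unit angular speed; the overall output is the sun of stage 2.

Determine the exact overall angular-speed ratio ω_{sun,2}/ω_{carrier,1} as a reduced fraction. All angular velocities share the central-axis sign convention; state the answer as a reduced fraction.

Stage 1: N_ring = 35 + 2·27 = 89
Stage 1: 35(ω_s−ω_c) = −89(ω_r−ω_c),  ω_s=0, ω_c=1
Stage 1: ω_r = 1 − (35/89)(0−1) = 124/89
  ⇒ ω_r¹/ω_c¹ = 124/89
Stage 2: N_ring = 36 + 2·20 = 76
Stage 2: 36(ω_s−ω_c) = −76(ω_r−ω_c),  ω_r=0, ω_c=1
Stage 2: ω_s = 1 − (76/36)(0−1) = 28/9
  ⇒ ω_s²/ω_c² = 28/9
Coupling ω_c² = ω_r¹ ⇒ overall = 124/89 × 28/9 = 3472/801

3472/801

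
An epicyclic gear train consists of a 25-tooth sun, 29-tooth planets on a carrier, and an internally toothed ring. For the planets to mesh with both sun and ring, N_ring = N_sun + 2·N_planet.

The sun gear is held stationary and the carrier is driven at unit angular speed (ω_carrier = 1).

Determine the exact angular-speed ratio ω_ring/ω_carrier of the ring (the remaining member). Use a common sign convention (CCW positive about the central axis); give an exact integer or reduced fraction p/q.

N_ring = 25 + 2·29 = 83
25(ω_s−ω_c) = −83(ω_r−ω_c),  ω_s=0, ω_c=1
ω_r = 1 − (25/83)(0−1) = 108/83
ω_r/ω_c = 108/83

108/83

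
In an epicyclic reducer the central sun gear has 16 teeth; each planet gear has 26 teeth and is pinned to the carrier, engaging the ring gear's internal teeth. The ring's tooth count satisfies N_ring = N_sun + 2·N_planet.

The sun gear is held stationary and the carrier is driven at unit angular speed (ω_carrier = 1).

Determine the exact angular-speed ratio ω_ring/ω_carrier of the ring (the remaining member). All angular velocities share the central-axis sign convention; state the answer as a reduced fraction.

N_ring = 16 + 2·26 = 68
16(ω_s−ω_c) = −68(ω_r−ω_c),  ω_s=0, ω_c=1
ω_r = 1 − (16/68)(0−1) = 21/17
ω_r/ω_c = 21/17

21/17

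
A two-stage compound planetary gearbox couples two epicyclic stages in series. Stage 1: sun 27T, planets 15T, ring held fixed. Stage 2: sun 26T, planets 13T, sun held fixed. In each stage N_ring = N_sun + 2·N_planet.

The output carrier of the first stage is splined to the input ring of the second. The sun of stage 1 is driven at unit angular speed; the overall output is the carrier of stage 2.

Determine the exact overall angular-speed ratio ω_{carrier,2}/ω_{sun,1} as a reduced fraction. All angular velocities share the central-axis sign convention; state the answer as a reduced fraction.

Stage 1: N_ring = 27 + 2·15 = 57
Stage 1: 27(ω_s−ω_c) = −57(ω_r−ω_c),  ω_r=0, ω_s=1
Stage 1: 27(1−ω_c) = −57(0−ω_c)  ⇒  84ω_c = 27  ⇒  ω_c = 9/28
  ⇒ ω_c¹/ω_s¹ = 9/28
Stage 2: N_ring = 26 + 2·13 = 52
Stage 2: 26(ω_s−ω_c) = −52(ω_r−ω_c),  ω_s=0, ω_r=1
Stage 2: 26(0−ω_c) = −52(1−ω_c)  ⇒  78ω_c = 52  ⇒  ω_c = 2/3
  ⇒ ω_c²/ω_r² = 2/3
Coupling ω_r² = ω_c¹ ⇒ overall = 9/28 × 2/3 = 3/14

3/14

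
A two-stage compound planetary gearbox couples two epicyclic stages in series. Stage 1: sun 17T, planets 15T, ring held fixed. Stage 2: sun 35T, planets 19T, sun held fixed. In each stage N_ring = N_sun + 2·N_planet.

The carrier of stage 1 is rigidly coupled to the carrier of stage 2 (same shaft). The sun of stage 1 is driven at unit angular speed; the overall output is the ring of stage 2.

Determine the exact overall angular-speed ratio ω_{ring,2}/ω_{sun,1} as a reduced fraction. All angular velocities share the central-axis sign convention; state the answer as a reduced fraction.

Stage 1: N_ring = 17 + 2·15 = 47
Stage 1: 17(ω_s−ω_c) = −47(ω_r−ω_c),  ω_r=0, ω_s=1
Stage 1: 17(1−ω_c) = −47(0−ω_c)  ⇒  64ω_c = 17  ⇒  ω_c = 17/64
  ⇒ ω_c¹/ω_s¹ = 17/64
Stage 2: N_ring = 35 + 2·19 = 73
Stage 2: 35(ω_s−ω_c) = −73(ω_r−ω_c),  ω_s=0, ω_c=1
Stage 2: ω_r = 1 − (35/73)(0−1) = 108/73
  ⇒ ω_r²/ω_c² = 108/73
Coupling ω_c² = ω_c¹ ⇒ overall = 17/64 × 108/73 = 459/1168

459/1168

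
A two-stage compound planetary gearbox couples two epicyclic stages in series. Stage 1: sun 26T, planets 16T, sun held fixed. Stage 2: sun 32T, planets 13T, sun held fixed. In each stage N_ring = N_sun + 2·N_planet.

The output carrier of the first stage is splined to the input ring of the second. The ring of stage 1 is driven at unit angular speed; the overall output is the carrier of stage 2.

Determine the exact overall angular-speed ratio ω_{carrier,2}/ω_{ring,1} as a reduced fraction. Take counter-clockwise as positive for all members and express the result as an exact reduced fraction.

Stage 1: N_ring = 26 + 2·16 = 58
Stage 1: 26(ω_s−ω_c) = −58(ω_r−ω_c),  ω_s=0, ω_r=1
Stage 1: 26(0−ω_c) = −58(1−ω_c)  ⇒  84ω_c = 58  ⇒  ω_c = 29/42
  ⇒ ω_c¹/ω_r¹ = 29/42
Stage 2: N_ring = 32 + 2·13 = 58
Stage 2: 32(ω_s−ω_c) = −58(ω_r−ω_c),  ω_s=0, ω_r=1
Stage 2: 32(0−ω_c) = −58(1−ω_c)  ⇒  90ω_c = 58  ⇒  ω_c = 29/45
  ⇒ ω_c²/ω_r² = 29/45
Coupling ω_r² = ω_c¹ ⇒ overall = 29/42 × 29/45 = 841/1890

841/1890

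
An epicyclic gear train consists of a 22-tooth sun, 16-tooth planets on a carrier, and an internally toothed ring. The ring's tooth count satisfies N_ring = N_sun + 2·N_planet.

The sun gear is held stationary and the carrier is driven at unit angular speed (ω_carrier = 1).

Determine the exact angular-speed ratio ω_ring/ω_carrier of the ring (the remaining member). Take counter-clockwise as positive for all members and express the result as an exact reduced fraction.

38/27

N_ring = 22 + 2·16 = 54
22(ω_s−ω_c) = −54(ω_r−ω_c),  ω_s=0, ω_c=1
ω_r = 1 − (22/54)(0−1) = 38/27
ω_r/ω_c = 38/27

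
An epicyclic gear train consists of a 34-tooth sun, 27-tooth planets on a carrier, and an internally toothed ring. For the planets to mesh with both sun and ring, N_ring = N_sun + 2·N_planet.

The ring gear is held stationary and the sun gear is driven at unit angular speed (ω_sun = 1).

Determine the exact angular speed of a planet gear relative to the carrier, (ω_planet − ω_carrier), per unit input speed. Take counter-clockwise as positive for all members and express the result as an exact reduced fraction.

N_ring = 34 + 2·27 = 88
34(ω_s−ω_c) = −88(ω_r−ω_c),  ω_r=0, ω_s=1
34(1−ω_c) = −88(0−ω_c)  ⇒  122ω_c = 34  ⇒  ω_c = 17/61
sun–planet: 34·(1−17/61) = −27·(ω_p−ω_c)  ⇒  ω_p−ω_c = −(34/27)·(44/61) = -1496/1647

-1496/1647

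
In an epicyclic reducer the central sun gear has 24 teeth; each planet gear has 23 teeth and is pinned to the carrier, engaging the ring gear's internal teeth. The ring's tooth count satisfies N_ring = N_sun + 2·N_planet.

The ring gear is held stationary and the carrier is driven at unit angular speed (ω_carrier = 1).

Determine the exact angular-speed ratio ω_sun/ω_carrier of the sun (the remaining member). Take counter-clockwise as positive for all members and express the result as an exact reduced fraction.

47/12

N_ring = 24 + 2·23 = 70
24(ω_s−ω_c) = −70(ω_r−ω_c),  ω_r=0, ω_c=1
ω_s = 1 − (70/24)(0−1) = 47/12
ω_s/ω_c = 47/12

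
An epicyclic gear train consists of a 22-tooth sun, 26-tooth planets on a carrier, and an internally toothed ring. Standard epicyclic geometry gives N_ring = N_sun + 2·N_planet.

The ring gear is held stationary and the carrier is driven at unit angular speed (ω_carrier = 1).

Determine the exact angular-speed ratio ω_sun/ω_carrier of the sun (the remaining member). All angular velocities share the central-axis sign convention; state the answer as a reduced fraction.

48/11

N_ring = 22 + 2·26 = 74
22(ω_s−ω_c) = −74(ω_r−ω_c),  ω_r=0, ω_c=1
ω_s = 1 − (74/22)(0−1) = 48/11
ω_s/ω_c = 48/11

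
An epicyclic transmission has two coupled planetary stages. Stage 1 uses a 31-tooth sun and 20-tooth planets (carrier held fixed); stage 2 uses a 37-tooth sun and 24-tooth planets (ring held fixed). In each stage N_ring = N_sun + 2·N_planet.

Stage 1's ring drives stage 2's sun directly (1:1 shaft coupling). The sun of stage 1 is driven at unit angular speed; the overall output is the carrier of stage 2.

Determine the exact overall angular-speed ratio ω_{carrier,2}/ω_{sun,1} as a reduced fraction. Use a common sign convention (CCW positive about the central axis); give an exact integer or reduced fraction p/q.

-1147/8662

Stage 1: N_ring = 31 + 2·20 = 71
Stage 1: 31(ω_s−ω_c) = −71(ω_r−ω_c),  ω_c=0, ω_s=1
Stage 1: ω_r = 0 − (31/71)(1−0) = -31/71
  ⇒ ω_r¹/ω_s¹ = -31/71
Stage 2: N_ring = 37 + 2·24 = 85
Stage 2: 37(ω_s−ω_c) = −85(ω_r−ω_c),  ω_r=0, ω_s=1
Stage 2: 37(1−ω_c) = −85(0−ω_c)  ⇒  122ω_c = 37  ⇒  ω_c = 37/122
  ⇒ ω_c²/ω_s² = 37/122
Coupling ω_s² = ω_r¹ ⇒ overall = -31/71 × 37/122 = -1147/8662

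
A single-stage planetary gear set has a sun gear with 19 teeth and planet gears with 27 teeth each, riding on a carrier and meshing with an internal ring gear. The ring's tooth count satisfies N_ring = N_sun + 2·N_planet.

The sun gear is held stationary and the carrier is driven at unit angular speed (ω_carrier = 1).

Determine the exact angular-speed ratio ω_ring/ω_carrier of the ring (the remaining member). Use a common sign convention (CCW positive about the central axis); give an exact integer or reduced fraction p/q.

92/73

N_ring = 19 + 2·27 = 73
19(ω_s−ω_c) = −73(ω_r−ω_c),  ω_s=0, ω_c=1
ω_r = 1 − (19/73)(0−1) = 92/73
ω_r/ω_c = 92/73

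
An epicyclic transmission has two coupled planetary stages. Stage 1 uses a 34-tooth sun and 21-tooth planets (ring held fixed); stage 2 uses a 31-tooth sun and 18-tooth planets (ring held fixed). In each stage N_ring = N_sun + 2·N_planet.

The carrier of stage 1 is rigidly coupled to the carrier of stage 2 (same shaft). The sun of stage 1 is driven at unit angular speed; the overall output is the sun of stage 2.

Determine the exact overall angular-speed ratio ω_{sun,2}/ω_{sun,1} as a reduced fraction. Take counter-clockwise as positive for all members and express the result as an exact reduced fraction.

1666/1705

Stage 1: N_ring = 34 + 2·21 = 76
Stage 1: 34(ω_s−ω_c) = −76(ω_r−ω_c),  ω_r=0, ω_s=1
Stage 1: 34(1−ω_c) = −76(0−ω_c)  ⇒  110ω_c = 34  ⇒  ω_c = 17/55
  ⇒ ω_c¹/ω_s¹ = 17/55
Stage 2: N_ring = 31 + 2·18 = 67
Stage 2: 31(ω_s−ω_c) = −67(ω_r−ω_c),  ω_r=0, ω_c=1
Stage 2: ω_s = 1 − (67/31)(0−1) = 98/31
  ⇒ ω_s²/ω_c² = 98/31
Coupling ω_c² = ω_c¹ ⇒ overall = 17/55 × 98/31 = 1666/1705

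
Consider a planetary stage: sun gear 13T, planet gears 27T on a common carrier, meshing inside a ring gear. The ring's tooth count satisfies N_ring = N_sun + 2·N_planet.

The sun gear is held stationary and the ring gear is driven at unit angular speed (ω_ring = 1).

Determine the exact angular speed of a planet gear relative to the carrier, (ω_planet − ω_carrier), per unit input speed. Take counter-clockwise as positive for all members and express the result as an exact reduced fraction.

N_ring = 13 + 2·27 = 67
13(ω_s−ω_c) = −67(ω_r−ω_c),  ω_s=0, ω_r=1
13(0−ω_c) = −67(1−ω_c)  ⇒  80ω_c = 67  ⇒  ω_c = 67/80
sun–planet: 13·(0−67/80) = −27·(ω_p−ω_c)  ⇒  ω_p−ω_c = −(13/27)·(-67/80) = 871/2160

871/2160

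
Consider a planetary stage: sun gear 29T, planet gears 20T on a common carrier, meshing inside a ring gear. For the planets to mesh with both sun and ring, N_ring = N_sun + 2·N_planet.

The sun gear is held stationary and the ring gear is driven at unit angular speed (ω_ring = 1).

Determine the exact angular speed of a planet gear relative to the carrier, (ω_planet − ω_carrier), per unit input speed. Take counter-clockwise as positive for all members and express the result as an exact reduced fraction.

2001/1960

N_ring = 29 + 2·20 = 69
29(ω_s−ω_c) = −69(ω_r−ω_c),  ω_s=0, ω_r=1
29(0−ω_c) = −69(1−ω_c)  ⇒  98ω_c = 69  ⇒  ω_c = 69/98
sun–planet: 29·(0−69/98) = −20·(ω_p−ω_c)  ⇒  ω_p−ω_c = −(29/20)·(-69/98) = 2001/1960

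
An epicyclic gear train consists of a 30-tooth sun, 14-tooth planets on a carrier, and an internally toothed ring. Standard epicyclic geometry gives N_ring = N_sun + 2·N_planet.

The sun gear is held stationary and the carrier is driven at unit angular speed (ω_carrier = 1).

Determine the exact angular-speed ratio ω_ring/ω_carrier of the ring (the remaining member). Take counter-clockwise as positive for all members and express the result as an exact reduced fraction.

44/29

N_ring = 30 + 2·14 = 58
30(ω_s−ω_c) = −58(ω_r−ω_c),  ω_s=0, ω_c=1
ω_r = 1 − (30/58)(0−1) = 44/29
ω_r/ω_c = 44/29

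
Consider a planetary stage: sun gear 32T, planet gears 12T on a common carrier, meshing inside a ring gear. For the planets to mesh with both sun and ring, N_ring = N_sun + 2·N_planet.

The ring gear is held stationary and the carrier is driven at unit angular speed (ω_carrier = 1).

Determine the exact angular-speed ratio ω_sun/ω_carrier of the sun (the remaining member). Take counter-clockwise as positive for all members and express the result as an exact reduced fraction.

N_ring = 32 + 2·12 = 56
32(ω_s−ω_c) = −56(ω_r−ω_c),  ω_r=0, ω_c=1
ω_s = 1 − (56/32)(0−1) = 11/4
ω_s/ω_c = 11/4

11/4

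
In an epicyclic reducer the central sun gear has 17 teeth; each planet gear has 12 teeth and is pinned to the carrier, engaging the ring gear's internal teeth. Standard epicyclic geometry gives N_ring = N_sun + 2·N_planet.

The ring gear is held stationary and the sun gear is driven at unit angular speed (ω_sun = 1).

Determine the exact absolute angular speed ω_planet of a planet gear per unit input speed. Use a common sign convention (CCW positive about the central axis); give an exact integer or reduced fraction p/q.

-17/24

N_ring = 17 + 2·12 = 41
17(ω_s−ω_c) = −41(ω_r−ω_c),  ω_r=0, ω_s=1
17(1−ω_c) = −41(0−ω_c)  ⇒  58ω_c = 17  ⇒  ω_c = 17/58
sun–planet: 17·(1−17/58) = −12·(ω_p−ω_c)  ⇒  ω_p−ω_c = −(17/12)·(41/58) = -697/696
ω_p = 17/58 − 697/696 = -17/24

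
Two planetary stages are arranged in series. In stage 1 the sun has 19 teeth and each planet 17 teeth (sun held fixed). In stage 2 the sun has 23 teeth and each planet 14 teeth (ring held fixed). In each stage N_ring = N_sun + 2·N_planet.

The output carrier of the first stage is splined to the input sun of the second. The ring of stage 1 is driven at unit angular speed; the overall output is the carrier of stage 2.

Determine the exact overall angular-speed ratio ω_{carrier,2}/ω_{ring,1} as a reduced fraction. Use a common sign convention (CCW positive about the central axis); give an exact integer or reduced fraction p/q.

1219/5328

Stage 1: N_ring = 19 + 2·17 = 53
Stage 1: 19(ω_s−ω_c) = −53(ω_r−ω_c),  ω_s=0, ω_r=1
Stage 1: 19(0−ω_c) = −53(1−ω_c)  ⇒  72ω_c = 53  ⇒  ω_c = 53/72
  ⇒ ω_c¹/ω_r¹ = 53/72
Stage 2: N_ring = 23 + 2·14 = 51
Stage 2: 23(ω_s−ω_c) = −51(ω_r−ω_c),  ω_r=0, ω_s=1
Stage 2: 23(1−ω_c) = −51(0−ω_c)  ⇒  74ω_c = 23  ⇒  ω_c = 23/74
  ⇒ ω_c²/ω_s² = 23/74
Coupling ω_s² = ω_c¹ ⇒ overall = 53/72 × 23/74 = 1219/5328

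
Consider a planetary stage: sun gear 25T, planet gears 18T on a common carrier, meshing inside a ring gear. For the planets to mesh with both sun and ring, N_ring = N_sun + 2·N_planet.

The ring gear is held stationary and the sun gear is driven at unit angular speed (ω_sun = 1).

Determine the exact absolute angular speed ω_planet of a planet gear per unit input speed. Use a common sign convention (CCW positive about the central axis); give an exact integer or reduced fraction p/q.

-25/36

N_ring = 25 + 2·18 = 61
25(ω_s−ω_c) = −61(ω_r−ω_c),  ω_r=0, ω_s=1
25(1−ω_c) = −61(0−ω_c)  ⇒  86ω_c = 25  ⇒  ω_c = 25/86
sun–planet: 25·(1−25/86) = −18·(ω_p−ω_c)  ⇒  ω_p−ω_c = −(25/18)·(61/86) = -1525/1548
ω_p = 25/86 − 1525/1548 = -25/36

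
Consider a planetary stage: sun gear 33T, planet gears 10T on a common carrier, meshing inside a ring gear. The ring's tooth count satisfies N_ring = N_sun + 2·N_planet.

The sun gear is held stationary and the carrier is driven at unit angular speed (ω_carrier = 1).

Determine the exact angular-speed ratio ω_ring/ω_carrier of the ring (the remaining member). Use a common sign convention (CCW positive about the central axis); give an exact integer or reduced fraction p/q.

86/53

N_ring = 33 + 2·10 = 53
33(ω_s−ω_c) = −53(ω_r−ω_c),  ω_s=0, ω_c=1
ω_r = 1 − (33/53)(0−1) = 86/53
ω_r/ω_c = 86/53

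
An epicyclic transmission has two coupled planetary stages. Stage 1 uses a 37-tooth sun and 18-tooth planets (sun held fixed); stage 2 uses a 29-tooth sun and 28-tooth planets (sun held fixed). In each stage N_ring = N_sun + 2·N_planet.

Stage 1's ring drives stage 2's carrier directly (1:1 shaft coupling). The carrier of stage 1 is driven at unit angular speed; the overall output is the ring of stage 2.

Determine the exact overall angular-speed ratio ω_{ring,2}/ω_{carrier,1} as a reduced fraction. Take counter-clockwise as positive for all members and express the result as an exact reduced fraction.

Stage 1: N_ring = 37 + 2·18 = 73
Stage 1: 37(ω_s−ω_c) = −73(ω_r−ω_c),  ω_s=0, ω_c=1
Stage 1: ω_r = 1 − (37/73)(0−1) = 110/73
  ⇒ ω_r¹/ω_c¹ = 110/73
Stage 2: N_ring = 29 + 2·28 = 85
Stage 2: 29(ω_s−ω_c) = −85(ω_r−ω_c),  ω_s=0, ω_c=1
Stage 2: ω_r = 1 − (29/85)(0−1) = 114/85
  ⇒ ω_r²/ω_c² = 114/85
Coupling ω_c² = ω_r¹ ⇒ overall = 110/73 × 114/85 = 2508/1241

2508/1241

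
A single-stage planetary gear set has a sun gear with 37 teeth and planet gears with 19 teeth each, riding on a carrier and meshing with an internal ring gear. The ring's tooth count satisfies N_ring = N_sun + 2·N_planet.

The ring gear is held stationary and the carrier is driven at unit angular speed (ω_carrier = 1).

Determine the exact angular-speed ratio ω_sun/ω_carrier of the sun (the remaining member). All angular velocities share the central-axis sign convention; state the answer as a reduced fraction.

N_ring = 37 + 2·19 = 75
37(ω_s−ω_c) = −75(ω_r−ω_c),  ω_r=0, ω_c=1
ω_s = 1 − (75/37)(0−1) = 112/37
ω_s/ω_c = 112/37

112/37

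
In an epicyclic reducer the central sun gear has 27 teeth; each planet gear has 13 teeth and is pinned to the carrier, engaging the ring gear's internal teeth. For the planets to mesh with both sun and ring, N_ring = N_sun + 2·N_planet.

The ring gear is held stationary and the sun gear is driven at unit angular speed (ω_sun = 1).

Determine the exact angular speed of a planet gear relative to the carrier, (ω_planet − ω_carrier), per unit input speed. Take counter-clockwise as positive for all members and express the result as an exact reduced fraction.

N_ring = 27 + 2·13 = 53
27(ω_s−ω_c) = −53(ω_r−ω_c),  ω_r=0, ω_s=1
27(1−ω_c) = −53(0−ω_c)  ⇒  80ω_c = 27  ⇒  ω_c = 27/80
sun–planet: 27·(1−27/80) = −13·(ω_p−ω_c)  ⇒  ω_p−ω_c = −(27/13)·(53/80) = -1431/1040

-1431/1040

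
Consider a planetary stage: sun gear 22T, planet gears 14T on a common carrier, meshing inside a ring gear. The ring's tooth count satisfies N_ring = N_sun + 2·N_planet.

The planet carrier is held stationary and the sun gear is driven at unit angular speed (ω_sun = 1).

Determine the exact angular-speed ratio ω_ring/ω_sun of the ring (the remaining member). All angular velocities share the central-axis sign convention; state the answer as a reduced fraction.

N_ring = 22 + 2·14 = 50
22(ω_s−ω_c) = −50(ω_r−ω_c),  ω_c=0, ω_s=1
ω_r = 0 − (22/50)(1−0) = -11/25
ω_r/ω_s = -11/25

-11/25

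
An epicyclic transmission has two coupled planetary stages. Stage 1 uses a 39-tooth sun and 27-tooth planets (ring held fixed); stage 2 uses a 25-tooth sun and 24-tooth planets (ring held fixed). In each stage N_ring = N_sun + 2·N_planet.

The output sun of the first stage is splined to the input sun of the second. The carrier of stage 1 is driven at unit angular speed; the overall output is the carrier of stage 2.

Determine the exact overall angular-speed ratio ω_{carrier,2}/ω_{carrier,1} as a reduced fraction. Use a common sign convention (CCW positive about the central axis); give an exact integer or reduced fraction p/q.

Stage 1: N_ring = 39 + 2·27 = 93
Stage 1: 39(ω_s−ω_c) = −93(ω_r−ω_c),  ω_r=0, ω_c=1
Stage 1: ω_s = 1 − (93/39)(0−1) = 44/13
  ⇒ ω_s¹/ω_c¹ = 44/13
Stage 2: N_ring = 25 + 2·24 = 73
Stage 2: 25(ω_s−ω_c) = −73(ω_r−ω_c),  ω_r=0, ω_s=1
Stage 2: 25(1−ω_c) = −73(0−ω_c)  ⇒  98ω_c = 25  ⇒  ω_c = 25/98
  ⇒ ω_c²/ω_s² = 25/98
Coupling ω_s² = ω_s¹ ⇒ overall = 44/13 × 25/98 = 550/637

550/637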